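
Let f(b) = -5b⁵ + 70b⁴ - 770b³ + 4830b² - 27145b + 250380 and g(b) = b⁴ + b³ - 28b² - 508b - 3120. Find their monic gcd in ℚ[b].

By polynomial division,
  -5b⁵ + 70b⁴ - 770b³ + 4830b² - 27145b + 250380 = (-5b + 75)(b⁴ + b³ - 28b² - 508b - 3120) + (-985b³ + 4390b² - 4645b + 484380)
  b⁴ + b³ - 28b² - 508b - 3120 = (-(1/985)b - 215/38809)(-985b³ + 4390b² - 4645b + 484380) + (-(325815/38809)b² - (1629075/38809)b - 16942380/38809)
  -985b³ + 4390b² - 4645b + 484380 = ((7645373/65163)b - 24100389/21721)(-(325815/38809)b² - (1629075/38809)b - 16942380/38809) + (0)
Last nonzero remainder: -(325815/38809)b² - (1629075/38809)b - 16942380/38809. Dividing through by -325815/38809 gives the monic gcd b² + 5b + 52.

b² + 5b + 52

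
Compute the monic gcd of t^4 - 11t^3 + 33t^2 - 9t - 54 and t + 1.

t + 1

Euclidean algorithm in ℚ[t]:
  t^4 - 11t^3 + 33t^2 - 9t - 54 = (t^3 - 12t^2 + 45t - 54)(t + 1) + (0)
The last nonzero remainder t + 1 is already monic.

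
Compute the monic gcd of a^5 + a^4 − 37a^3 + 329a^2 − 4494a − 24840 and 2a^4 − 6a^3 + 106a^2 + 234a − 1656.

a^3 + 53a + 276

Repeated division with remainder:
  a^5 + a^4 − 37a^3 + 329a^2 − 4494a − 24840 = ((1/2)a + 2)(2a^4 − 6a^3 + 106a^2 + 234a − 1656) + (−78a^3 − 4134a − 21528)
  2a^4 − 6a^3 + 106a^2 + 234a − 1656 = (−(1/39)a + 1/13)(−78a^3 − 4134a − 21528) + (0)
Last nonzero remainder: −78a^3 − 4134a − 21528. Dividing through by −78 gives the monic gcd a^3 + 53a + 276.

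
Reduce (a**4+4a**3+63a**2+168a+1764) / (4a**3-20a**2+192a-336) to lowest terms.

(a**2+7a+42)/(4a-8)

By polynomial division,
  a**4+4a**3+63a**2+168a+1764 = ((1/4)a+9/4)(4a**3-20a**2+192a-336) + (60a**2-180a+2520)
  4a**3-20a**2+192a-336 = ((1/15)a-2/15)(60a**2-180a+2520) + (0)
Last nonzero remainder: 60a**2-180a+2520. Dividing through by 60 gives the monic gcd a**2-3a+42.
Cancel a**2-3a+42 from numerator and denominator to get the reduced form.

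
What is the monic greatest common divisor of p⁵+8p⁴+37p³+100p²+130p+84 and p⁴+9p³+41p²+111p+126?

By polynomial division,
  p⁵+8p⁴+37p³+100p²+130p+84 = (p-1)(p⁴+9p³+41p²+111p+126) + (5p³+30p²+115p+210)
  p⁴+9p³+41p²+111p+126 = ((1/5)p+3/5)(5p³+30p²+115p+210) + (0)
Last nonzero remainder: 5p³+30p²+115p+210. Dividing through by 5 gives the monic gcd p³+6p²+23p+42.

p³+6p²+23p+42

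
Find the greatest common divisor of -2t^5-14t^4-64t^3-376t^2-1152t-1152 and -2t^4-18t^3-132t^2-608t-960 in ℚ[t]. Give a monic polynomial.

t^2+7t+12

Apply the Euclidean algorithm:
  -2t^5-14t^4-64t^3-376t^2-1152t-1152 = (t-2)(-2t^4-18t^3-132t^2-608t-960) + (32t^3-32t^2-1408t-3072)
  -2t^4-18t^3-132t^2-608t-960 = (-(1/16)t-5/8)(32t^3-32t^2-1408t-3072) + (-240t^2-1680t-2880)
  32t^3-32t^2-1408t-3072 = (-(2/15)t+16/15)(-240t^2-1680t-2880) + (0)
Last nonzero remainder: -240t^2-1680t-2880. Dividing through by -240 gives the monic gcd t^2+7t+12.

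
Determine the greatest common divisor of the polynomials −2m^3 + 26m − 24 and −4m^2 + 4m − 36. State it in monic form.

By polynomial division,
  −2m^3 + 26m − 24 = ((1/2)m + 1/2)(−4m^2 + 4m − 36) + (42m − 6)
  −4m^2 + 4m − 36 = (−(2/21)m + 4/49)(42m − 6) + (−1740/49)
  42m − 6 = (−(343/290)m + 49/290)(−1740/49) + (0)
The last nonzero remainder is the constant −1740/49, so the polynomials are coprime and gcd = 1.

1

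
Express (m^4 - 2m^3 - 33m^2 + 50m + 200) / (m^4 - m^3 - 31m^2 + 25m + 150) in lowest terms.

(m - 4)/(m - 3)

Apply the Euclidean algorithm:
  m^4 - 2m^3 - 33m^2 + 50m + 200 = (m^4 - m^3 - 31m^2 + 25m + 150) + (-m^3 - 2m^2 + 25m + 50)
  m^4 - m^3 - 31m^2 + 25m + 150 = (-m + 3)(-m^3 - 2m^2 + 25m + 50) + (0)
Last nonzero remainder: -m^3 - 2m^2 + 25m + 50. Dividing through by -1 gives the monic gcd m^3 + 2m^2 - 25m - 50.
Cancel m^3 + 2m^2 - 25m - 50 from numerator and denominator to get the reduced form.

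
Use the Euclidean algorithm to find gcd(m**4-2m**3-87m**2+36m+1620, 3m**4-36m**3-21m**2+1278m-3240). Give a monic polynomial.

Apply the Euclidean algorithm:
  m**4-2m**3-87m**2+36m+1620 = (1/3)(3m**4-36m**3-21m**2+1278m-3240) + (10m**3-80m**2-390m+2700)
  3m**4-36m**3-21m**2+1278m-3240 = ((3/10)m-6/5)(10m**3-80m**2-390m+2700) + (0)
Last nonzero remainder: 10m**3-80m**2-390m+2700. Dividing through by 10 gives the monic gcd m**3-8m**2-39m+270.

m**3-8m**2-39m+270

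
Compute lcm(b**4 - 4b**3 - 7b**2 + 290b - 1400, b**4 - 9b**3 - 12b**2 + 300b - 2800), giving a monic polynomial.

b**5 - 14b**4 + 33b**3 + 360b**2 - 4300b + 14000

Repeated division with remainder:
  b**4 - 4b**3 - 7b**2 + 290b - 1400 = (b**4 - 9b**3 - 12b**2 + 300b - 2800) + (5b**3 + 5b**2 - 10b + 1400)
  b**4 - 9b**3 - 12b**2 + 300b - 2800 = ((1/5)b - 2)(5b**3 + 5b**2 - 10b + 1400) + (0)
Last nonzero remainder: 5b**3 + 5b**2 - 10b + 1400. Dividing through by 5 gives the monic gcd b**3 + b**2 - 2b + 280.
Then lcm(f, g) = f·g / gcd(f, g); expanding and making the result monic gives the answer.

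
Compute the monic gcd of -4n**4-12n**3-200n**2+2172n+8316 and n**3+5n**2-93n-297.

n+3

Apply the Euclidean algorithm:
  -4n**4-12n**3-200n**2+2172n+8316 = (-4n+8)(n**3+5n**2-93n-297) + (-612n**2+1728n+10692)
  n**3+5n**2-93n-297 = (-(1/612)n-133/10404)(-612n**2+1728n+10692) + (-(15444/289)n-46332/289)
  -612n**2+1728n+10692 = ((4913/429)n-867/13)(-(15444/289)n-46332/289) + (0)
Last nonzero remainder: -(15444/289)n-46332/289. Dividing through by -15444/289 gives the monic gcd n+3.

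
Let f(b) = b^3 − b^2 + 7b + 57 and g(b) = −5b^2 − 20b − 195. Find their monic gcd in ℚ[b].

By polynomial division,
  b^3 − b^2 + 7b + 57 = (−(1/5)b + 1)(−5b^2 − 20b − 195) + (−12b + 252)
  −5b^2 − 20b − 195 = ((5/12)b + 125/12)(−12b + 252) + (−2820)
  −12b + 252 = ((1/235)b − 21/235)(−2820) + (0)
The last nonzero remainder is the constant −2820, so the polynomials are coprime and gcd = 1.

1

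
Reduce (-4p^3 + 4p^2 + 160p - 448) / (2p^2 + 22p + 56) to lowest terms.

Apply the Euclidean algorithm:
  -4p^3 + 4p^2 + 160p - 448 = (-2p + 24)(2p^2 + 22p + 56) + (-256p - 1792)
  2p^2 + 22p + 56 = (-(1/128)p - 1/32)(-256p - 1792) + (0)
Last nonzero remainder: -256p - 1792. Dividing through by -256 gives the monic gcd p + 7.
Cancel p + 7 from numerator and denominator to get the reduced form.

(-2p^2 + 16p - 32)/(p + 4)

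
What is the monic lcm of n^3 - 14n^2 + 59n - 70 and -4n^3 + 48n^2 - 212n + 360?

n^5 - 21n^4 + 175n^3 - 735n^2 + 1552n - 1260

Repeated division with remainder:
  n^3 - 14n^2 + 59n - 70 = (-1/4)(-4n^3 + 48n^2 - 212n + 360) + (-2n^2 + 6n + 20)
  -4n^3 + 48n^2 - 212n + 360 = (2n - 18)(-2n^2 + 6n + 20) + (-144n + 720)
  -2n^2 + 6n + 20 = ((1/72)n + 1/36)(-144n + 720) + (0)
Last nonzero remainder: -144n + 720. Dividing through by -144 gives the monic gcd n - 5.
Then lcm(f, g) = f·g / gcd(f, g); expanding and making the result monic gives the answer.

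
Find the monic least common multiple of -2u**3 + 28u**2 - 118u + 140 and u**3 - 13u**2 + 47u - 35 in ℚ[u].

u**4 - 15u**3 + 73u**2 - 129u + 70

Repeated division with remainder:
  -2u**3 + 28u**2 - 118u + 140 = (-2)(u**3 - 13u**2 + 47u - 35) + (2u**2 - 24u + 70)
  u**3 - 13u**2 + 47u - 35 = ((1/2)u - 1/2)(2u**2 - 24u + 70) + (0)
Last nonzero remainder: 2u**2 - 24u + 70. Dividing through by 2 gives the monic gcd u**2 - 12u + 35.
Then lcm(f, g) = f·g / gcd(f, g); expanding and making the result monic gives the answer.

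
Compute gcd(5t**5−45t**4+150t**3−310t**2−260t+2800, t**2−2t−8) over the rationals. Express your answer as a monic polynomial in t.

Apply the Euclidean algorithm:
  5t**5−45t**4+150t**3−310t**2−260t+2800 = (5t**3−35t**2+120t−350)(t**2−2t−8) + (0)
The last nonzero remainder t**2−2t−8 is already monic.

t**2−2t−8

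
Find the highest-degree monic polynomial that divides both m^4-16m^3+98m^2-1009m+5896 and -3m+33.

Repeated division with remainder:
  m^4-16m^3+98m^2-1009m+5896 = (-(1/3)m^3+(5/3)m^2-(43/3)m+536/3)(-3m+33) + (0)
Last nonzero remainder: -3m+33. Dividing through by -3 gives the monic gcd m-11.

m-11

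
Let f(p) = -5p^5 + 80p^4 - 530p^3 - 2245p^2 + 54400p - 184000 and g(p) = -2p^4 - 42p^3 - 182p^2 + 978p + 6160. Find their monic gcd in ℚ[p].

p^2 + 3p - 40

By polynomial division,
  -5p^5 + 80p^4 - 530p^3 - 2245p^2 + 54400p - 184000 = ((5/2)p - 185/2)(-2p^4 - 42p^3 - 182p^2 + 978p + 6160) + (-3960p^3 - 21525p^2 + 129465p + 385800)
  -2p^4 - 42p^3 - 182p^2 + 978p + 6160 = ((1/1980)p + 4109/522720)(-3960p^3 - 21525p^2 + 129465p + 385800) + (-(2724505/34848)p^2 - (2724505/11616)p + 13622525/4356)
  -3960p^3 - 21525p^2 + 129465p + 385800 = ((27599616/544901)p + 67221792/544901)(-(2724505/34848)p^2 - (2724505/11616)p + 13622525/4356) + (0)
Last nonzero remainder: -(2724505/34848)p^2 - (2724505/11616)p + 13622525/4356. Dividing through by -2724505/34848 gives the monic gcd p^2 + 3p - 40.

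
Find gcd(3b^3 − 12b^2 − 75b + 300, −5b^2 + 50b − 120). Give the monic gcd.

b − 4

Euclidean algorithm in ℚ[b]:
  3b^3 − 12b^2 − 75b + 300 = (−(3/5)b − 18/5)(−5b^2 + 50b − 120) + (33b − 132)
  −5b^2 + 50b − 120 = (−(5/33)b + 10/11)(33b − 132) + (0)
Last nonzero remainder: 33b − 132. Dividing through by 33 gives the monic gcd b − 4.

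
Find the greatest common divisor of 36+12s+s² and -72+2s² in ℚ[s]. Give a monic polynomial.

6+s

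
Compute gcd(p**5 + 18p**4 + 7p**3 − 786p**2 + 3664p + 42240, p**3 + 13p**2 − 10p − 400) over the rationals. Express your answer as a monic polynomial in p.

p**2 + 18p + 80

By polynomial division,
  p**5 + 18p**4 + 7p**3 − 786p**2 + 3664p + 42240 = (p**2 + 5p − 48)(p**3 + 13p**2 − 10p − 400) + (288p**2 + 5184p + 23040)
  p**3 + 13p**2 − 10p − 400 = ((1/288)p − 5/288)(288p**2 + 5184p + 23040) + (0)
Last nonzero remainder: 288p**2 + 5184p + 23040. Dividing through by 288 gives the monic gcd p**2 + 18p + 80.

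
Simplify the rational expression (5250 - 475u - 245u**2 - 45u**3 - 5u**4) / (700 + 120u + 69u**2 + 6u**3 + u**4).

(105 - 20u - 5u**2)/(14 + u + u**2)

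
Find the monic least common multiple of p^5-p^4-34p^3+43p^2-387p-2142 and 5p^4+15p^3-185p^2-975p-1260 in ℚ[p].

p^7+6p^6-29p^5-207p^4-494p^3-4335p^2-19638p-25704

Repeated division with remainder:
  p^5-p^4-34p^3+43p^2-387p-2142 = ((1/5)p-4/5)(5p^4+15p^3-185p^2-975p-1260) + (15p^3+90p^2-915p-3150)
  5p^4+15p^3-185p^2-975p-1260 = ((1/3)p-1)(15p^3+90p^2-915p-3150) + (210p^2-840p-4410)
  15p^3+90p^2-915p-3150 = ((1/14)p+5/7)(210p^2-840p-4410) + (0)
Last nonzero remainder: 210p^2-840p-4410. Dividing through by 210 gives the monic gcd p^2-4p-21.
Then lcm(f, g) = f·g / gcd(f, g); expanding and making the result monic gives the answer.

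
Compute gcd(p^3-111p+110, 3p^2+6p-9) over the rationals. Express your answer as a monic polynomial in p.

p-1

Apply the Euclidean algorithm:
  p^3-111p+110 = ((1/3)p-2/3)(3p^2+6p-9) + (-104p+104)
  3p^2+6p-9 = (-(3/104)p-9/104)(-104p+104) + (0)
Last nonzero remainder: -104p+104. Dividing through by -104 gives the monic gcd p-1.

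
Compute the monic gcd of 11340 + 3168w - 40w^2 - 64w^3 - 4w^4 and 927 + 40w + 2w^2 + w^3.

9 + w

Repeated division with remainder:
  -4w^4 - 64w^3 - 40w^2 + 3168w + 11340 = (-4w - 56)(w^3 + 2w^2 + 40w + 927) + (232w^2 + 9116w + 63252)
  w^3 + 2w^2 + 40w + 927 = ((1/232)w - 2163/13456)(232w^2 + 9116w + 63252) + ((4146883/3364)w + 37321947/3364)
  232w^2 + 9116w + 63252 = ((780448/4146883)w + 23642192/4146883)((4146883/3364)w + 37321947/3364) + (0)
Last nonzero remainder: (4146883/3364)w + 37321947/3364. Dividing through by 4146883/3364 gives the monic gcd w + 9.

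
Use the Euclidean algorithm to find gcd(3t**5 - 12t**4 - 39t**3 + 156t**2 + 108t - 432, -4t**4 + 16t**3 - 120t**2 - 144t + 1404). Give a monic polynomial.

t**2 - 9

Euclidean algorithm in ℚ[t]:
  3t**5 - 12t**4 - 39t**3 + 156t**2 + 108t - 432 = (-(3/4)t)(-4t**4 + 16t**3 - 120t**2 - 144t + 1404) + (-129t**3 + 48t**2 + 1161t - 432)
  -4t**4 + 16t**3 - 120t**2 - 144t + 1404 = ((4/129)t - 208/1849)(-129t**3 + 48t**2 + 1161t - 432) + (-(278460/1849)t**2 + 2506140/1849)
  -129t**3 + 48t**2 + 1161t - 432 = ((79507/92820)t - 7396/23205)(-(278460/1849)t**2 + 2506140/1849) + (0)
Last nonzero remainder: -(278460/1849)t**2 + 2506140/1849. Dividing through by -278460/1849 gives the monic gcd t**2 - 9.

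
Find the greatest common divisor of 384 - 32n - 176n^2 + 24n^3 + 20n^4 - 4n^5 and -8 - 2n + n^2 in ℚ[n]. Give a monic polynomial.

-8 - 2n + n^2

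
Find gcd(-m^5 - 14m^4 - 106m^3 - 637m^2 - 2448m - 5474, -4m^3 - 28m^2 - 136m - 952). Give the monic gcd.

m^3 + 7m^2 + 34m + 238

By polynomial division,
  -m^5 - 14m^4 - 106m^3 - 637m^2 - 2448m - 5474 = ((1/4)m^2 + (7/4)m + 23/4)(-4m^3 - 28m^2 - 136m - 952) + (0)
Last nonzero remainder: -4m^3 - 28m^2 - 136m - 952. Dividing through by -4 gives the monic gcd m^3 + 7m^2 + 34m + 238.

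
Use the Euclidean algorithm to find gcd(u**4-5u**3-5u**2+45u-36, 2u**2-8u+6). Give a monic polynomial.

u**2-4u+3

Apply the Euclidean algorithm:
  u**4-5u**3-5u**2+45u-36 = ((1/2)u**2-(1/2)u-6)(2u**2-8u+6) + (0)
Last nonzero remainder: 2u**2-8u+6. Dividing through by 2 gives the monic gcd u**2-4u+3.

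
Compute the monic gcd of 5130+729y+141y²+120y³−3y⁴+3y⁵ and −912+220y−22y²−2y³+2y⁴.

Euclidean algorithm in ℚ[y]:
  3y⁵−3y⁴+120y³+141y²+729y+5130 = ((3/2)y)(2y⁴−2y³−22y²+220y−912) + (153y³−189y²+2097y+5130)
  2y⁴−2y³−22y²+220y−912 = ((2/153)y+8/2601)(153y³−189y²+2097y+5130) + (−(14112/289)y²+(42336/289)y−268128/289)
  153y³−189y²+2097y+5130 = (−(4913/1568)y−4335/784)(−(14112/289)y²+(42336/289)y−268128/289) + (0)
Last nonzero remainder: −(14112/289)y²+(42336/289)y−268128/289. Dividing through by −14112/289 gives the monic gcd y²−3y+19.

19−3y+y²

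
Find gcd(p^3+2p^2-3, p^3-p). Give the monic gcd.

p-1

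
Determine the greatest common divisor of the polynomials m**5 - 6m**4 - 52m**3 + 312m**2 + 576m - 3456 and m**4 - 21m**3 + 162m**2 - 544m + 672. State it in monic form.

By polynomial division,
  m**5 - 6m**4 - 52m**3 + 312m**2 + 576m - 3456 = (m + 15)(m**4 - 21m**3 + 162m**2 - 544m + 672) + (101m**3 - 1574m**2 + 8064m - 13536)
  m**4 - 21m**3 + 162m**2 - 544m + 672 = ((1/101)m - 547/10201)(101m**3 - 1574m**2 + 8064m - 13536) + (-(22880/10201)m**2 + (228800/10201)m - 549120/10201)
  101m**3 - 1574m**2 + 8064m - 13536 = (-(1030301/22880)m + 1438341/5720)(-(22880/10201)m**2 + (228800/10201)m - 549120/10201) + (0)
Last nonzero remainder: -(22880/10201)m**2 + (228800/10201)m - 549120/10201. Dividing through by -22880/10201 gives the monic gcd m**2 - 10m + 24.

m**2 - 10m + 24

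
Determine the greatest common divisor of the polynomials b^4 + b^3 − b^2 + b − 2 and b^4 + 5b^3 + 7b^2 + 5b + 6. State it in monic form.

b^3 + 2b^2 + b + 2

By polynomial division,
  b^4 + b^3 − b^2 + b − 2 = (b^4 + 5b^3 + 7b^2 + 5b + 6) + (−4b^3 − 8b^2 − 4b − 8)
  b^4 + 5b^3 + 7b^2 + 5b + 6 = (−(1/4)b − 3/4)(−4b^3 − 8b^2 − 4b − 8) + (0)
Last nonzero remainder: −4b^3 − 8b^2 − 4b − 8. Dividing through by −4 gives the monic gcd b^3 + 2b^2 + b + 2.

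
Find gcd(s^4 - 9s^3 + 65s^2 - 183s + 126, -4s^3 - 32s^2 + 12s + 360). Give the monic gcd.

s - 3

Apply the Euclidean algorithm:
  s^4 - 9s^3 + 65s^2 - 183s + 126 = (-(1/4)s + 17/4)(-4s^3 - 32s^2 + 12s + 360) + (204s^2 - 144s - 1404)
  -4s^3 - 32s^2 + 12s + 360 = (-(1/51)s - 148/867)(204s^2 - 144s - 1404) + (-(11592/289)s + 34776/289)
  204s^2 - 144s - 1404 = (-(4913/966)s - 3757/322)(-(11592/289)s + 34776/289) + (0)
Last nonzero remainder: -(11592/289)s + 34776/289. Dividing through by -11592/289 gives the monic gcd s - 3.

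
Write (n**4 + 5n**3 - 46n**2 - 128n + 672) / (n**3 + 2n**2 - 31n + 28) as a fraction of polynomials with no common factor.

Repeated division with remainder:
  n**4 + 5n**3 - 46n**2 - 128n + 672 = (n + 3)(n**3 + 2n**2 - 31n + 28) + (-21n**2 - 63n + 588)
  n**3 + 2n**2 - 31n + 28 = (-(1/21)n + 1/21)(-21n**2 - 63n + 588) + (0)
Last nonzero remainder: -21n**2 - 63n + 588. Dividing through by -21 gives the monic gcd n**2 + 3n - 28.
Cancel n**2 + 3n - 28 from numerator and denominator to get the reduced form.

(n**2 + 2n - 24)/(n - 1)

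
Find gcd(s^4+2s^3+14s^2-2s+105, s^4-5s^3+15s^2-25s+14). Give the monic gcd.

s^2-2s+7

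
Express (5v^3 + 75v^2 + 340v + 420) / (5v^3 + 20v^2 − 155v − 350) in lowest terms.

Apply the Euclidean algorithm:
  5v^3 + 75v^2 + 340v + 420 = (5v^3 + 20v^2 − 155v − 350) + (55v^2 + 495v + 770)
  5v^3 + 20v^2 − 155v − 350 = ((1/11)v − 5/11)(55v^2 + 495v + 770) + (0)
Last nonzero remainder: 55v^2 + 495v + 770. Dividing through by 55 gives the monic gcd v^2 + 9v + 14.
Cancel v^2 + 9v + 14 from numerator and denominator to get the reduced form.

(v + 6)/(v − 5)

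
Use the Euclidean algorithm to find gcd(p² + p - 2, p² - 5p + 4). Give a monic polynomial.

p - 1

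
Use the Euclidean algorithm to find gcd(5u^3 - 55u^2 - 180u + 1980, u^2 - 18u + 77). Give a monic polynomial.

u - 11

Apply the Euclidean algorithm:
  5u^3 - 55u^2 - 180u + 1980 = (5u + 35)(u^2 - 18u + 77) + (65u - 715)
  u^2 - 18u + 77 = ((1/65)u - 7/65)(65u - 715) + (0)
Last nonzero remainder: 65u - 715. Dividing through by 65 gives the monic gcd u - 11.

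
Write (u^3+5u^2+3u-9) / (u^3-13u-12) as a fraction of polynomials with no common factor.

(u^2+2u-3)/(u^2-3u-4)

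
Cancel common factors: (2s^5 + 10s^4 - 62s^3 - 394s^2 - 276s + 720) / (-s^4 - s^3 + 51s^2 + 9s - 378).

By polynomial division,
  2s^5 + 10s^4 - 62s^3 - 394s^2 - 276s + 720 = (-2s - 8)(-s^4 - s^3 + 51s^2 + 9s - 378) + (32s^3 + 32s^2 - 960s - 2304)
  -s^4 - s^3 + 51s^2 + 9s - 378 = (-(1/32)s)(32s^3 + 32s^2 - 960s - 2304) + (21s^2 - 63s - 378)
  32s^3 + 32s^2 - 960s - 2304 = ((32/21)s + 128/21)(21s^2 - 63s - 378) + (0)
Last nonzero remainder: 21s^2 - 63s - 378. Dividing through by 21 gives the monic gcd s^2 - 3s - 18.
Cancel s^2 - 3s - 18 from numerator and denominator to get the reduced form.

(-2s^3 - 16s^2 - 22s + 40)/(s^2 + 4s - 21)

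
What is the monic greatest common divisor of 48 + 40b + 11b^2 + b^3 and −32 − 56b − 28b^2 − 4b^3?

4 + b

Repeated division with remainder:
  b^3 + 11b^2 + 40b + 48 = (−1/4)(−4b^3 − 28b^2 − 56b − 32) + (4b^2 + 26b + 40)
  −4b^3 − 28b^2 − 56b − 32 = (−b − 1/2)(4b^2 + 26b + 40) + (−3b − 12)
  4b^2 + 26b + 40 = (−(4/3)b − 10/3)(−3b − 12) + (0)
Last nonzero remainder: −3b − 12. Dividing through by −3 gives the monic gcd b + 4.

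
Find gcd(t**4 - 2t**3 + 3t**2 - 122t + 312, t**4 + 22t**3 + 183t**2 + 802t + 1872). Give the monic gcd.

t**2 + 5t + 26

Euclidean algorithm in ℚ[t]:
  t**4 - 2t**3 + 3t**2 - 122t + 312 = (t**4 + 22t**3 + 183t**2 + 802t + 1872) + (-24t**3 - 180t**2 - 924t - 1560)
  t**4 + 22t**3 + 183t**2 + 802t + 1872 = (-(1/24)t - 29/48)(-24t**3 - 180t**2 - 924t - 1560) + ((143/4)t**2 + (715/4)t + 1859/2)
  -24t**3 - 180t**2 - 924t - 1560 = (-(96/143)t - 240/143)((143/4)t**2 + (715/4)t + 1859/2) + (0)
Last nonzero remainder: (143/4)t**2 + (715/4)t + 1859/2. Dividing through by 143/4 gives the monic gcd t**2 + 5t + 26.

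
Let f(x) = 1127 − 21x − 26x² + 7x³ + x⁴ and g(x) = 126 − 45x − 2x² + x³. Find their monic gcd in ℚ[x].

7 + x

Apply the Euclidean algorithm:
  x⁴ + 7x³ − 26x² − 21x + 1127 = (x + 9)(x³ − 2x² − 45x + 126) + (37x² + 258x − 7)
  x³ − 2x² − 45x + 126 = ((1/37)x − 332/1369)(37x² + 258x − 7) + ((24310/1369)x + 170170/1369)
  37x² + 258x − 7 = ((50653/24310)x − 1369/24310)((24310/1369)x + 170170/1369) + (0)
Last nonzero remainder: (24310/1369)x + 170170/1369. Dividing through by 24310/1369 gives the monic gcd x + 7.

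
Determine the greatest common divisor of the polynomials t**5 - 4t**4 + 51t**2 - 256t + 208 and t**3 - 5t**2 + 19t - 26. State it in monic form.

t**2 - 3t + 13

Repeated division with remainder:
  t**5 - 4t**4 + 51t**2 - 256t + 208 = (t**2 + t - 14)(t**3 - 5t**2 + 19t - 26) + (-12t**2 + 36t - 156)
  t**3 - 5t**2 + 19t - 26 = (-(1/12)t + 1/6)(-12t**2 + 36t - 156) + (0)
Last nonzero remainder: -12t**2 + 36t - 156. Dividing through by -12 gives the monic gcd t**2 - 3t + 13.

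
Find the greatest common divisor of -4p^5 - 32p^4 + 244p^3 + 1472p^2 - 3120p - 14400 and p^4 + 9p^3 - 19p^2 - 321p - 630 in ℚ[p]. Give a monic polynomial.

p^3 + 2p^2 - 33p - 90

Repeated division with remainder:
  -4p^5 - 32p^4 + 244p^3 + 1472p^2 - 3120p - 14400 = (-4p + 4)(p^4 + 9p^3 - 19p^2 - 321p - 630) + (132p^3 + 264p^2 - 4356p - 11880)
  p^4 + 9p^3 - 19p^2 - 321p - 630 = ((1/132)p + 7/132)(132p^3 + 264p^2 - 4356p - 11880) + (0)
Last nonzero remainder: 132p^3 + 264p^2 - 4356p - 11880. Dividing through by 132 gives the monic gcd p^3 + 2p^2 - 33p - 90.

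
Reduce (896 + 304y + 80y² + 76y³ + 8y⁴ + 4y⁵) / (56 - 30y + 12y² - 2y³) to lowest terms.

(-64 - 40y - 8y² - 2y³)/(-4 + y)

Repeated division with remainder:
  4y⁵ + 8y⁴ + 76y³ + 80y² + 304y + 896 = (-2y² - 16y - 104)(-2y³ + 12y² - 30y + 56) + (960y² - 1920y + 6720)
  -2y³ + 12y² - 30y + 56 = (-(1/480)y + 1/120)(960y² - 1920y + 6720) + (0)
Last nonzero remainder: 960y² - 1920y + 6720. Dividing through by 960 gives the monic gcd y² - 2y + 7.
Cancel y² - 2y + 7 from numerator and denominator to get the reduced form.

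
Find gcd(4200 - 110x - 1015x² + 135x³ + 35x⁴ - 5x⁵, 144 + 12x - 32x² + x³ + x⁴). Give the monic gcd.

Repeated division with remainder:
  -5x⁵ + 35x⁴ + 135x³ - 1015x² - 110x + 4200 = (-5x + 40)(x⁴ + x³ - 32x² + 12x + 144) + (-65x³ + 325x² + 130x - 1560)
  x⁴ + x³ - 32x² + 12x + 144 = (-(1/65)x - 6/65)(-65x³ + 325x² + 130x - 1560) + (0)
Last nonzero remainder: -65x³ + 325x² + 130x - 1560. Dividing through by -65 gives the monic gcd x³ - 5x² - 2x + 24.

24 - 2x - 5x² + x³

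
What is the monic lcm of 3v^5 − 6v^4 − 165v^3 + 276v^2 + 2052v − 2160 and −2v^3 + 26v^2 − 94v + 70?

v^6 − 9v^5 − 41v^4 + 477v^3 + 40v^2 − 5508v + 5040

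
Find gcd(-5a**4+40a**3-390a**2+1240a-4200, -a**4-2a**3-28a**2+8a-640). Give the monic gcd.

a**2-4a+20

Repeated division with remainder:
  -5a**4+40a**3-390a**2+1240a-4200 = (5)(-a**4-2a**3-28a**2+8a-640) + (50a**3-250a**2+1200a-1000)
  -a**4-2a**3-28a**2+8a-640 = (-(1/50)a-7/50)(50a**3-250a**2+1200a-1000) + (-39a**2+156a-780)
  50a**3-250a**2+1200a-1000 = (-(50/39)a+50/39)(-39a**2+156a-780) + (0)
Last nonzero remainder: -39a**2+156a-780. Dividing through by -39 gives the monic gcd a**2-4a+20.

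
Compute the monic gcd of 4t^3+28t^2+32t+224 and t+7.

Repeated division with remainder:
  4t^3+28t^2+32t+224 = (4t^2+32)(t+7) + (0)
The last nonzero remainder t+7 is already monic.

t+7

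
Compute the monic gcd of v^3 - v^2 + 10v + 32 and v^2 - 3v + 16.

By polynomial division,
  v^3 - v^2 + 10v + 32 = (v + 2)(v^2 - 3v + 16) + (0)
The last nonzero remainder v^2 - 3v + 16 is already monic.

v^2 - 3v + 16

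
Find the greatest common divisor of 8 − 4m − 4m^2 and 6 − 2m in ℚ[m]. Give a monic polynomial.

Euclidean algorithm in ℚ[m]:
  −4m^2 − 4m + 8 = (2m + 8)(−2m + 6) + (−40)
  −2m + 6 = ((1/20)m − 3/20)(−40) + (0)
The last nonzero remainder is the constant −40, so the polynomials are coprime and gcd = 1.

1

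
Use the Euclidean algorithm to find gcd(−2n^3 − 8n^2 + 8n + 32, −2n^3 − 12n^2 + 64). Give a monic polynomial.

n^2 + 2n − 8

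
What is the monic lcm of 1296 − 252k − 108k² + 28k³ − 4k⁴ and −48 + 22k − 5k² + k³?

Repeated division with remainder:
  −4k⁴ + 28k³ − 108k² − 252k + 1296 = (−4k + 8)(k³ − 5k² + 22k − 48) + (20k² − 620k + 1680)
  k³ − 5k² + 22k − 48 = ((1/20)k + 13/10)(20k² − 620k + 1680) + (744k − 2232)
  20k² − 620k + 1680 = ((5/186)k − 70/93)(744k − 2232) + (0)
Last nonzero remainder: 744k − 2232. Dividing through by 744 gives the monic gcd k − 3.
Then lcm(f, g) = f·g / gcd(f, g); expanding and making the result monic gives the answer.

−5184 + 1656k − 18k² − 103k³ + 57k⁴ − 9k⁵ + k⁶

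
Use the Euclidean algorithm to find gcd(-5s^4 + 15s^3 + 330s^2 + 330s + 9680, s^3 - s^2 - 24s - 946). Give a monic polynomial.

By polynomial division,
  -5s^4 + 15s^3 + 330s^2 + 330s + 9680 = (-5s + 10)(s^3 - s^2 - 24s - 946) + (220s^2 - 4160s + 19140)
  s^3 - s^2 - 24s - 946 = ((1/220)s + 197/2420)(220s^2 - 4160s + 19140) + ((27545/121)s - 27545/11)
  220s^2 - 4160s + 19140 = ((5324/5509)s - 42108/5509)((27545/121)s - 27545/11) + (0)
Last nonzero remainder: (27545/121)s - 27545/11. Dividing through by 27545/121 gives the monic gcd s - 11.

s - 11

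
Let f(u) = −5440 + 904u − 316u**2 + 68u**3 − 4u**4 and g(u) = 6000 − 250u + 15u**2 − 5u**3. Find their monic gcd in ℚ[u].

−10 + u

Euclidean algorithm in ℚ[u]:
  −4u**4 + 68u**3 − 316u**2 + 904u − 5440 = ((4/5)u − 56/5)(−5u**3 + 15u**2 − 250u + 6000) + (52u**2 − 6696u + 61760)
  −5u**3 + 15u**2 − 250u + 6000 = (−(5/52)u − 8175/676)(52u**2 − 6696u + 61760) + (−(12723600/169)u + 127236000/169)
  52u**2 − 6696u + 61760 = (−(2197/3180900)u + 65234/795225)(−(12723600/169)u + 127236000/169) + (0)
Last nonzero remainder: −(12723600/169)u + 127236000/169. Dividing through by −12723600/169 gives the monic gcd u − 10.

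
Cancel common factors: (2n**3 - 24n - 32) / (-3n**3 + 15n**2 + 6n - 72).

(-2n - 4)/(3n - 9)

Repeated division with remainder:
  2n**3 - 24n - 32 = (-2/3)(-3n**3 + 15n**2 + 6n - 72) + (10n**2 - 20n - 80)
  -3n**3 + 15n**2 + 6n - 72 = (-(3/10)n + 9/10)(10n**2 - 20n - 80) + (0)
Last nonzero remainder: 10n**2 - 20n - 80. Dividing through by 10 gives the monic gcd n**2 - 2n - 8.
Cancel n**2 - 2n - 8 from numerator and denominator to get the reduced form.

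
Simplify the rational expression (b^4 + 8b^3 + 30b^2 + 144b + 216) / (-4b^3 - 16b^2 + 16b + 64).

(-b^3 - 6b^2 - 18b - 108)/(4b^2 + 8b - 32)

Apply the Euclidean algorithm:
  b^4 + 8b^3 + 30b^2 + 144b + 216 = (-(1/4)b - 1)(-4b^3 - 16b^2 + 16b + 64) + (18b^2 + 176b + 280)
  -4b^3 - 16b^2 + 16b + 64 = (-(2/9)b + 104/81)(18b^2 + 176b + 280) + (-(11968/81)b - 23936/81)
  18b^2 + 176b + 280 = (-(729/5984)b - 2835/2992)(-(11968/81)b - 23936/81) + (0)
Last nonzero remainder: -(11968/81)b - 23936/81. Dividing through by -11968/81 gives the monic gcd b + 2.
Cancel b + 2 from numerator and denominator to get the reduced form.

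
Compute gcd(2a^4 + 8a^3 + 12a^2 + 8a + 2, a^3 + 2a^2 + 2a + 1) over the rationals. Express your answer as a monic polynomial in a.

a + 1

Repeated division with remainder:
  2a^4 + 8a^3 + 12a^2 + 8a + 2 = (2a + 4)(a^3 + 2a^2 + 2a + 1) + (-2a - 2)
  a^3 + 2a^2 + 2a + 1 = (-(1/2)a^2 - (1/2)a - 1/2)(-2a - 2) + (0)
Last nonzero remainder: -2a - 2. Dividing through by -2 gives the monic gcd a + 1.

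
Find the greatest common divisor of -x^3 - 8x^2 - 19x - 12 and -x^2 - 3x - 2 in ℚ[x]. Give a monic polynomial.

By polynomial division,
  -x^3 - 8x^2 - 19x - 12 = (x + 5)(-x^2 - 3x - 2) + (-2x - 2)
  -x^2 - 3x - 2 = ((1/2)x + 1)(-2x - 2) + (0)
Last nonzero remainder: -2x - 2. Dividing through by -2 gives the monic gcd x + 1.

x + 1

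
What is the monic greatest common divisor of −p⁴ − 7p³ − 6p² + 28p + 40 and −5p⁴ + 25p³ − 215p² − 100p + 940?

p² − 4

Repeated division with remainder:
  −p⁴ − 7p³ − 6p² + 28p + 40 = (1/5)(−5p⁴ + 25p³ − 215p² − 100p + 940) + (−12p³ + 37p² + 48p − 148)
  −5p⁴ + 25p³ − 215p² − 100p + 940 = ((5/12)p − 115/144)(−12p³ + 37p² + 48p − 148) + (−(29585/144)p² + 29585/36)
  −12p³ + 37p² + 48p − 148 = ((1728/29585)p − 5328/29585)(−(29585/144)p² + 29585/36) + (0)
Last nonzero remainder: −(29585/144)p² + 29585/36. Dividing through by −29585/144 gives the monic gcd p² − 4.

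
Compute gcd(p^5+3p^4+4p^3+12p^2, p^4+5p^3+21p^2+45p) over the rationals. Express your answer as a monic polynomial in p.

Euclidean algorithm in ℚ[p]:
  p^5+3p^4+4p^3+12p^2 = (p-2)(p^4+5p^3+21p^2+45p) + (-7p^3+9p^2+90p)
  p^4+5p^3+21p^2+45p = (-(1/7)p-44/49)(-7p^3+9p^2+90p) + ((2055/49)p^2+(6165/49)p)
  -7p^3+9p^2+90p = (-(343/2055)p+98/137)((2055/49)p^2+(6165/49)p) + (0)
Last nonzero remainder: (2055/49)p^2+(6165/49)p. Dividing through by 2055/49 gives the monic gcd p^2+3p.

p^2+3p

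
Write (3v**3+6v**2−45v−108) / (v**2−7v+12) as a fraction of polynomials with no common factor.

By polynomial division,
  3v**3+6v**2−45v−108 = (3v+27)(v**2−7v+12) + (108v−432)
  v**2−7v+12 = ((1/108)v−1/36)(108v−432) + (0)
Last nonzero remainder: 108v−432. Dividing through by 108 gives the monic gcd v−4.
Cancel v−4 from numerator and denominator to get the reduced form.

(3v**2+18v+27)/(v−3)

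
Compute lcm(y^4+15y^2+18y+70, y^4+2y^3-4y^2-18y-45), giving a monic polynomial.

Repeated division with remainder:
  y^4+15y^2+18y+70 = (y^4+2y^3-4y^2-18y-45) + (-2y^3+19y^2+36y+115)
  y^4+2y^3-4y^2-18y-45 = (-(1/2)y-23/4)(-2y^3+19y^2+36y+115) + ((493/4)y^2+(493/2)y+2465/4)
  -2y^3+19y^2+36y+115 = (-(8/493)y+92/493)((493/4)y^2+(493/2)y+2465/4) + (0)
Last nonzero remainder: (493/4)y^2+(493/2)y+2465/4. Dividing through by 493/4 gives the monic gcd y^2+2y+5.
Then lcm(f, g) = f·g / gcd(f, g); expanding and making the result monic gives the answer.

y^6+6y^4+18y^3-65y^2-162y-630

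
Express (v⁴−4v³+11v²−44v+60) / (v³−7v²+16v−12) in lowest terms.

(v²+v+10)/(v−2)

Apply the Euclidean algorithm:
  v⁴−4v³+11v²−44v+60 = (v+3)(v³−7v²+16v−12) + (16v²−80v+96)
  v³−7v²+16v−12 = ((1/16)v−1/8)(16v²−80v+96) + (0)
Last nonzero remainder: 16v²−80v+96. Dividing through by 16 gives the monic gcd v²−5v+6.
Cancel v²−5v+6 from numerator and denominator to get the reduced form.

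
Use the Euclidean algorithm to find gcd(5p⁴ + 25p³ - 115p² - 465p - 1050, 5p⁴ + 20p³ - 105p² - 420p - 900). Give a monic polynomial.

p³ - 2p² - 9p - 30

Euclidean algorithm in ℚ[p]:
  5p⁴ + 25p³ - 115p² - 465p - 1050 = (5p⁴ + 20p³ - 105p² - 420p - 900) + (5p³ - 10p² - 45p - 150)
  5p⁴ + 20p³ - 105p² - 420p - 900 = (p + 6)(5p³ - 10p² - 45p - 150) + (0)
Last nonzero remainder: 5p³ - 10p² - 45p - 150. Dividing through by 5 gives the monic gcd p³ - 2p² - 9p - 30.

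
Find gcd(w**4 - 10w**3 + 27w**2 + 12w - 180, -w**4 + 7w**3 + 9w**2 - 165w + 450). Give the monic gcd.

w**3 - 12w**2 + 51w - 90

Apply the Euclidean algorithm:
  w**4 - 10w**3 + 27w**2 + 12w - 180 = (-1)(-w**4 + 7w**3 + 9w**2 - 165w + 450) + (-3w**3 + 36w**2 - 153w + 270)
  -w**4 + 7w**3 + 9w**2 - 165w + 450 = ((1/3)w + 5/3)(-3w**3 + 36w**2 - 153w + 270) + (0)
Last nonzero remainder: -3w**3 + 36w**2 - 153w + 270. Dividing through by -3 gives the monic gcd w**3 - 12w**2 + 51w - 90.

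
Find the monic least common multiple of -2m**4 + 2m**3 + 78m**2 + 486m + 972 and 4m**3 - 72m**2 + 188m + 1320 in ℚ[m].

Euclidean algorithm in ℚ[m]:
  -2m**4 + 2m**3 + 78m**2 + 486m + 972 = (-(1/2)m - 17/2)(4m**3 - 72m**2 + 188m + 1320) + (-440m**2 + 2744m + 12192)
  4m**3 - 72m**2 + 188m + 1320 = (-(1/110)m + 647/6050)(-440m**2 + 2744m + 12192) + ((16296/3025)m + 48888/3025)
  -440m**2 + 2744m + 12192 = (-(166375/2037)m + 1536700/2037)((16296/3025)m + 48888/3025) + (0)
Last nonzero remainder: (16296/3025)m + 48888/3025. Dividing through by 16296/3025 gives the monic gcd m + 3.
Then lcm(f, g) = f·g / gcd(f, g); expanding and making the result monic gives the answer.

m**6 - 22m**5 + 92m**4 + 466m**3 + 327m**2 - 16524m - 53460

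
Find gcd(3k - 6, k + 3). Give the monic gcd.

1

Repeated division with remainder:
  3k - 6 = (3)(k + 3) + (-15)
  k + 3 = (-(1/15)k - 1/5)(-15) + (0)
The last nonzero remainder is the constant -15, so the polynomials are coprime and gcd = 1.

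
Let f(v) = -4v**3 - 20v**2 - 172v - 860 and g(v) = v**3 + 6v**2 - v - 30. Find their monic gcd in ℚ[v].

v + 5

Repeated division with remainder:
  -4v**3 - 20v**2 - 172v - 860 = (-4)(v**3 + 6v**2 - v - 30) + (4v**2 - 176v - 980)
  v**3 + 6v**2 - v - 30 = ((1/4)v + 25/2)(4v**2 - 176v - 980) + (2444v + 12220)
  4v**2 - 176v - 980 = ((1/611)v - 49/611)(2444v + 12220) + (0)
Last nonzero remainder: 2444v + 12220. Dividing through by 2444 gives the monic gcd v + 5.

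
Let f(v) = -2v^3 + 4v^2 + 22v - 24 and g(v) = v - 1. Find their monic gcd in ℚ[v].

By polynomial division,
  -2v^3 + 4v^2 + 22v - 24 = (-2v^2 + 2v + 24)(v - 1) + (0)
The last nonzero remainder v - 1 is already monic.

v - 1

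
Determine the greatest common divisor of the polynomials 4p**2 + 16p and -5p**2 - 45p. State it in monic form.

p

Euclidean algorithm in ℚ[p]:
  4p**2 + 16p = (-4/5)(-5p**2 - 45p) + (-20p)
  -5p**2 - 45p = ((1/4)p + 9/4)(-20p) + (0)
Last nonzero remainder: -20p. Dividing through by -20 gives the monic gcd p.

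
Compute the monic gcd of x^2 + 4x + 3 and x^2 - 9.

Repeated division with remainder:
  x^2 + 4x + 3 = (x^2 - 9) + (4x + 12)
  x^2 - 9 = ((1/4)x - 3/4)(4x + 12) + (0)
Last nonzero remainder: 4x + 12. Dividing through by 4 gives the monic gcd x + 3.

x + 3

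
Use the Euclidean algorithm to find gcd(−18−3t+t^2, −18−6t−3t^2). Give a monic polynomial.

1

Euclidean algorithm in ℚ[t]:
  t^2−3t−18 = (−1/3)(−3t^2−6t−18) + (−5t−24)
  −3t^2−6t−18 = ((3/5)t−42/25)(−5t−24) + (−1458/25)
  −5t−24 = ((125/1458)t+100/243)(−1458/25) + (0)
The last nonzero remainder is the constant −1458/25, so the polynomials are coprime and gcd = 1.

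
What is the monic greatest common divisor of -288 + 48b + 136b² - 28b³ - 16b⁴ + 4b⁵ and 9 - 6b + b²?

9 - 6b + b²

Repeated division with remainder:
  4b⁵ - 16b⁴ - 28b³ + 136b² + 48b - 288 = (4b³ + 8b² - 16b - 32)(b² - 6b + 9) + (0)
The last nonzero remainder b² - 6b + 9 is already monic.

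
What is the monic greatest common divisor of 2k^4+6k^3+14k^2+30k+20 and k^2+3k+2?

k^2+3k+2

Apply the Euclidean algorithm:
  2k^4+6k^3+14k^2+30k+20 = (2k^2+10)(k^2+3k+2) + (0)
The last nonzero remainder k^2+3k+2 is already monic.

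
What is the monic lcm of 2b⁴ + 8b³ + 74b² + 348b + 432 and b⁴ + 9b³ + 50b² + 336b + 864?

By polynomial division,
  2b⁴ + 8b³ + 74b² + 348b + 432 = (2)(b⁴ + 9b³ + 50b² + 336b + 864) + (-10b³ - 26b² - 324b - 1296)
  b⁴ + 9b³ + 50b² + 336b + 864 = (-(1/10)b - 16/25)(-10b³ - 26b² - 324b - 1296) + ((24/25)b² - (24/25)b + 864/25)
  -10b³ - 26b² - 324b - 1296 = (-(125/12)b - 75/2)((24/25)b² - (24/25)b + 864/25) + (0)
Last nonzero remainder: (24/25)b² - (24/25)b + 864/25. Dividing through by 24/25 gives the monic gcd b² - b + 36.
Then lcm(f, g) = f·g / gcd(f, g); expanding and making the result monic gives the answer.

b⁶ + 14b⁵ + 101b⁴ + 640b³ + 2844b² + 6336b + 5184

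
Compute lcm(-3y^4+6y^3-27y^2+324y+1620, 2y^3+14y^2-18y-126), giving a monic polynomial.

y^6+2y^5-20y^4-30y^3-1161y^2+108y+11340

By polynomial division,
  -3y^4+6y^3-27y^2+324y+1620 = (-(3/2)y+27/2)(2y^3+14y^2-18y-126) + (-243y^2+378y+3321)
  2y^3+14y^2-18y-126 = (-(2/243)y-154/2187)(-243y^2+378y+3321) + ((2912/81)y+2912/27)
  -243y^2+378y+3321 = (-(19683/2912)y+89667/2912)((2912/81)y+2912/27) + (0)
Last nonzero remainder: (2912/81)y+2912/27. Dividing through by 2912/81 gives the monic gcd y+3.
Then lcm(f, g) = f·g / gcd(f, g); expanding and making the result monic gives the answer.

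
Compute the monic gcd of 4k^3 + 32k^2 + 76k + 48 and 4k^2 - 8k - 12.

k + 1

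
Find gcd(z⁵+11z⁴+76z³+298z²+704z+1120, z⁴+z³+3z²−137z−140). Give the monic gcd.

z²+5z+28

Apply the Euclidean algorithm:
  z⁵+11z⁴+76z³+298z²+704z+1120 = (z+10)(z⁴+z³+3z²−137z−140) + (63z³+405z²+2214z+2520)
  z⁴+z³+3z²−137z−140 = ((1/63)z−38/441)(63z³+405z²+2214z+2520) + ((135/49)z²+(675/49)z+540/7)
  63z³+405z²+2214z+2520 = ((343/15)z+98/3)((135/49)z²+(675/49)z+540/7) + (0)
Last nonzero remainder: (135/49)z²+(675/49)z+540/7. Dividing through by 135/49 gives the monic gcd z²+5z+28.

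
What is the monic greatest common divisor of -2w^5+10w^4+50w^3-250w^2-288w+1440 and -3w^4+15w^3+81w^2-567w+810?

Repeated division with remainder:
  -2w^5+10w^4+50w^3-250w^2-288w+1440 = ((2/3)w)(-3w^4+15w^3+81w^2-567w+810) + (-4w^3+128w^2-828w+1440)
  -3w^4+15w^3+81w^2-567w+810 = ((3/4)w+81/4)(-4w^3+128w^2-828w+1440) + (-1890w^2+15120w-28350)
  -4w^3+128w^2-828w+1440 = ((2/945)w-16/315)(-1890w^2+15120w-28350) + (0)
Last nonzero remainder: -1890w^2+15120w-28350. Dividing through by -1890 gives the monic gcd w^2-8w+15.

w^2-8w+15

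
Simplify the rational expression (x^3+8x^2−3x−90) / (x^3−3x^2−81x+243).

By polynomial division,
  x^3+8x^2−3x−90 = (x^3−3x^2−81x+243) + (11x^2+78x−333)
  x^3−3x^2−81x+243 = ((1/11)x−111/121)(11x^2+78x−333) + ((2520/121)x−7560/121)
  11x^2+78x−333 = ((1331/2520)x+4477/840)((2520/121)x−7560/121) + (0)
Last nonzero remainder: (2520/121)x−7560/121. Dividing through by 2520/121 gives the monic gcd x−3.
Cancel x−3 from numerator and denominator to get the reduced form.

(x^2+11x+30)/(x^2−81)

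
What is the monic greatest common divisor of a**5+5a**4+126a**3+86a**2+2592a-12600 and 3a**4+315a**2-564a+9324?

a**2+4a+84

By polynomial division,
  a**5+5a**4+126a**3+86a**2+2592a-12600 = ((1/3)a+5/3)(3a**4+315a**2-564a+9324) + (21a**3-251a**2+424a-28140)
  3a**4+315a**2-564a+9324 = ((1/7)a+251/147)(21a**3-251a**2+424a-28140) + ((100402/147)a**2+(401608/147)a+401608/7)
  21a**3-251a**2+424a-28140 = ((3087/100402)a-49245/100402)((100402/147)a**2+(401608/147)a+401608/7) + (0)
Last nonzero remainder: (100402/147)a**2+(401608/147)a+401608/7. Dividing through by 100402/147 gives the monic gcd a**2+4a+84.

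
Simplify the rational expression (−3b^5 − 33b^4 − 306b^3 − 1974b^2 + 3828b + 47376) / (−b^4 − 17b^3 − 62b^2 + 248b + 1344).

(3b^2 + 6b + 282)/(b + 8)

By polynomial division,
  −3b^5 − 33b^4 − 306b^3 − 1974b^2 + 3828b + 47376 = (3b − 18)(−b^4 − 17b^3 − 62b^2 + 248b + 1344) + (−426b^3 − 3834b^2 + 4260b + 71568)
  −b^4 − 17b^3 − 62b^2 + 248b + 1344 = ((1/426)b + 4/213)(−426b^3 − 3834b^2 + 4260b + 71568) + (0)
Last nonzero remainder: −426b^3 − 3834b^2 + 4260b + 71568. Dividing through by −426 gives the monic gcd b^3 + 9b^2 − 10b − 168.
Cancel b^3 + 9b^2 − 10b − 168 from numerator and denominator to get the reduced form.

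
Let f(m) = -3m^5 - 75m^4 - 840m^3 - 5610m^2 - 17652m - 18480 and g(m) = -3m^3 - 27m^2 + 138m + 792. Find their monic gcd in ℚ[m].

Euclidean algorithm in ℚ[m]:
  -3m^5 - 75m^4 - 840m^3 - 5610m^2 - 17652m - 18480 = (m^2 + 16m + 182)(-3m^3 - 27m^2 + 138m + 792) + (-3696m^2 - 55440m - 162624)
  -3m^3 - 27m^2 + 138m + 792 = ((1/1232)m - 3/616)(-3696m^2 - 55440m - 162624) + (0)
Last nonzero remainder: -3696m^2 - 55440m - 162624. Dividing through by -3696 gives the monic gcd m^2 + 15m + 44.

m^2 + 15m + 44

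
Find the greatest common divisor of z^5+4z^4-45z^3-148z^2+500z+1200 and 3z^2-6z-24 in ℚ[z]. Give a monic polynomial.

Apply the Euclidean algorithm:
  z^5+4z^4-45z^3-148z^2+500z+1200 = ((1/3)z^3+2z^2-(25/3)z-50)(3z^2-6z-24) + (0)
Last nonzero remainder: 3z^2-6z-24. Dividing through by 3 gives the monic gcd z^2-2z-8.

z^2-2z-8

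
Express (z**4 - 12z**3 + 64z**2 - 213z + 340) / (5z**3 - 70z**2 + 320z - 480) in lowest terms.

(z**3 - 8z**2 + 32z - 85)/(5z**2 - 50z + 120)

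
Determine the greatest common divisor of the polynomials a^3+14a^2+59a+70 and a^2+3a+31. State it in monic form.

1

By polynomial division,
  a^3+14a^2+59a+70 = (a+11)(a^2+3a+31) + (−5a−271)
  a^2+3a+31 = (−(1/5)a+256/25)(−5a−271) + (70151/25)
  −5a−271 = (−(125/70151)a−6775/70151)(70151/25) + (0)
The last nonzero remainder is the constant 70151/25, so the polynomials are coprime and gcd = 1.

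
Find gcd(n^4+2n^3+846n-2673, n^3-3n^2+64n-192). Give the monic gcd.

n-3

By polynomial division,
  n^4+2n^3+846n-2673 = (n+5)(n^3-3n^2+64n-192) + (-49n^2+718n-1713)
  n^3-3n^2+64n-192 = (-(1/49)n-571/2401)(-49n^2+718n-1713) + ((479705/2401)n-1439115/2401)
  -49n^2+718n-1713 = (-(117649/479705)n+1370971/479705)((479705/2401)n-1439115/2401) + (0)
Last nonzero remainder: (479705/2401)n-1439115/2401. Dividing through by 479705/2401 gives the monic gcd n-3.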